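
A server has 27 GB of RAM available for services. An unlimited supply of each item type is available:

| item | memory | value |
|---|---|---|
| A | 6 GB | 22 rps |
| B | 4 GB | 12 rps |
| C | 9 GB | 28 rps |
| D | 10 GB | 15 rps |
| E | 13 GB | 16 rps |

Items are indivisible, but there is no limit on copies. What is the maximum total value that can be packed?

94 rps

Best value-per-unit is A at 22/6; filling with it alone gives 4×22 = 88.
Optimal mix: 3×A + 1×C → memory 27, value 94.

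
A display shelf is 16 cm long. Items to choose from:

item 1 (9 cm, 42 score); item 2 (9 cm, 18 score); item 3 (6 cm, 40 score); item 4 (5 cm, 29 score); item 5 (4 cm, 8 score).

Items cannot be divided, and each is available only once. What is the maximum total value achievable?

Check high-value combinations within 16 cm:
- item 1+item 3: length 9+6=15, value 42+40=82
- item 3+item 4+item 5: length 6+5+4=15, value 40+29+8=77
- item 1+item 4: length 9+5=14, value 42+29=71
- item 3+item 4: length 6+5=11, value 40+29=69
Best: 82 score.

82 score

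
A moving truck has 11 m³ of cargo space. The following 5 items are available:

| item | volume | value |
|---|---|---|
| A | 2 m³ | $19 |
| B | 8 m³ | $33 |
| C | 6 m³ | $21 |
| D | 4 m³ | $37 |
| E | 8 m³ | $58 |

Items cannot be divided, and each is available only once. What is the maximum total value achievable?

This is a 0/1 knapsack; check combinations near the capacity.
- A+E: volume 2+8=10, value 19+58=77
- E: volume 8, value 58
- C+D: volume 6+4=10, value 21+37=58
- A+D: volume 2+4=6, value 19+37=56
Best: $77.

$77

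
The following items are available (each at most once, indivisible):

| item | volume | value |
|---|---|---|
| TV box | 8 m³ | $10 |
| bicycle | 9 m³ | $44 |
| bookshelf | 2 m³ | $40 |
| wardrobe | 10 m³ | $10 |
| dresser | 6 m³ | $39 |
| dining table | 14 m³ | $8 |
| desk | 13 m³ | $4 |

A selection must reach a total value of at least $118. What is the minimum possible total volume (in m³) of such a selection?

Subsets with value ≥ 118, sorted by total volume:
- bicycle+bookshelf+dresser: volume 17, value 123
- TV box+bicycle+bookshelf+dresser: volume 25, value 133
- bicycle+bookshelf+wardrobe+dresser: volume 27, value 133
- bicycle+bookshelf+dresser+desk: volume 30, value 127
Minimum volume: 17 m³.

17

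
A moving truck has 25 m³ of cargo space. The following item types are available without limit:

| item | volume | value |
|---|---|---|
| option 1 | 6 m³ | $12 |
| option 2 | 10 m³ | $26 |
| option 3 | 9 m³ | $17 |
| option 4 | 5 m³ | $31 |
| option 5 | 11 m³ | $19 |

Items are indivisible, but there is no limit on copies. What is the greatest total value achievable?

Best value-per-unit is option 4 at 31/5, and filling with it alone uses volume 5×5=25. No mix of the others beats 5×31 = 155.

$155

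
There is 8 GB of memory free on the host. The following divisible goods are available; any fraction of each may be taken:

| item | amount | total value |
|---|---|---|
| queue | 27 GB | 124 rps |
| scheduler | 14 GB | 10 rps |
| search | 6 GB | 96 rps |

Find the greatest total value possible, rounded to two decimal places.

Take in order of value per unit:
- search (96/6 per unit): all 6 → value 96, running total 96.00
- queue (124/27 per unit): 2 of 27 → value 2×124/27 = 9.1852, running total 105.19
Total 105.19.

105.19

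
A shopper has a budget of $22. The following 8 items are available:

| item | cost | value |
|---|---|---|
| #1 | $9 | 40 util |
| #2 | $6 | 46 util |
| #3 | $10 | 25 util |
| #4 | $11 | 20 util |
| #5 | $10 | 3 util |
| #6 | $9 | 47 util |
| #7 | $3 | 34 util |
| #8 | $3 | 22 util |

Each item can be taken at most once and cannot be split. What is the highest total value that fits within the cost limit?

Check high-value combinations within $22:
- #2+#6+#7+#8: cost 6+9+3+3=21, value 46+47+34+22=149
- #1+#2+#7+#8: cost 9+6+3+3=21, value 40+46+34+22=142
- #2+#6+#7: cost 6+9+3=18, value 46+47+34=127
Best: 149 util.

149 util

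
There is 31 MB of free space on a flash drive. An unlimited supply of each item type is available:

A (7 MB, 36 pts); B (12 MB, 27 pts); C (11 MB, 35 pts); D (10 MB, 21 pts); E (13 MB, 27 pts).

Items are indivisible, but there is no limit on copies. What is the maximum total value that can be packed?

144 pts

Best value-per-unit is A at 36/7, and filling with it alone uses size 4×7=28. No mix of the others beats 4×36 = 144.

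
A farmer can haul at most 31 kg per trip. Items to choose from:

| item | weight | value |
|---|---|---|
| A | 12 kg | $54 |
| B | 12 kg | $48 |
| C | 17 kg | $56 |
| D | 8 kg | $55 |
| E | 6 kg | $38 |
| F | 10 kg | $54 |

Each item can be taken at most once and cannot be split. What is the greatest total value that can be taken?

$163

Check high-value combinations within 31 kg:
- A+D+F: weight 12+8+10=30, value 54+55+54=163
- B+D+F: weight 12+8+10=30, value 48+55+54=157
- C+D+E: weight 17+8+6=31, value 56+55+38=149
- D+E+F: weight 8+6+10=24, value 55+38+54=147
Best: $163.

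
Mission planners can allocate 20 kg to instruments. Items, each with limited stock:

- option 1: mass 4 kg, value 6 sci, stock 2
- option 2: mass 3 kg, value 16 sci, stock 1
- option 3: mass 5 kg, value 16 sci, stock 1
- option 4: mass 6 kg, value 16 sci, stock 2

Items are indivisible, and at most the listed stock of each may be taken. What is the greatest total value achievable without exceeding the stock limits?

64 sci

Top feasible selections:
- 1×option 2 + 1×option 3 + 2×option 4: mass 20, value 64
- 1×option 1 + 1×option 2 + 1×option 3 + 1×option 4: mass 18, value 54
- 1×option 1 + 1×option 2 + 2×option 4: mass 19, value 54
Best: 64 sci.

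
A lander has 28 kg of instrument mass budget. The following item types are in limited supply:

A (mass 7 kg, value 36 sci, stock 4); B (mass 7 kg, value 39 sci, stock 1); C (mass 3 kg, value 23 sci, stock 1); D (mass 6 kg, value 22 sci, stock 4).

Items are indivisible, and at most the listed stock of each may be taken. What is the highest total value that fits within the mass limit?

147 sci

Best selections within mass 28 and stock limits:
- 3×A + 1×B: mass 28, value 147
- 4×A: mass 28, value 144
- 2×A + 1×B + 1×C: mass 24, value 134
- 2×A + 1×B + 1×D: mass 27, value 133
Best: 147 sci.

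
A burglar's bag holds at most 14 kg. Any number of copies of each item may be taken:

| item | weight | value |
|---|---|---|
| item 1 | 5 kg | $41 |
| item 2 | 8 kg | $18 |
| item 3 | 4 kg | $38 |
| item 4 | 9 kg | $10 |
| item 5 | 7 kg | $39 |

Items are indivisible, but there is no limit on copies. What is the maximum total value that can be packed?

Best value-per-unit is item 3 at 38/4; filling with it alone gives 3×38 = 114.
Optimal mix: 2×item 1 + 1×item 3 → weight 14, value 120.

$120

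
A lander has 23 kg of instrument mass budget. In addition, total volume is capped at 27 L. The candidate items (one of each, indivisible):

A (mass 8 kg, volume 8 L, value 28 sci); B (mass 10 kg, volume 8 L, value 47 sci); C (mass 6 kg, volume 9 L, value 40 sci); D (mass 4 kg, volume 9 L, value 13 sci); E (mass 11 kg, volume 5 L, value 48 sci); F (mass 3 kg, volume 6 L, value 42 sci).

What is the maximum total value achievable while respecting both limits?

130 sci

Feasible sets respecting both limits:
- C+E+F: mass 20, volume 20, value 130
- B+C+F: mass 19, volume 23, value 129
- A+E+F: mass 22, volume 19, value 118
Best: 130 sci.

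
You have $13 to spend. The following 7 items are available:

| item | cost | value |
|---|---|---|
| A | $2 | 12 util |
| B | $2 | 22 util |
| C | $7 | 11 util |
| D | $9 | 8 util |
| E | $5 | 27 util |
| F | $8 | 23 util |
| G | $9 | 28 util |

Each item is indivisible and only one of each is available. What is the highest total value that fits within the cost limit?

This is a 0/1 knapsack; check combinations near the capacity.
- A+B+G: cost 2+2+9=13, value 12+22+28=62
- A+B+E: cost 2+2+5=9, value 12+22+27=61
- A+B+F: cost 2+2+8=12, value 12+22+23=57
Best: 62 util.

62 util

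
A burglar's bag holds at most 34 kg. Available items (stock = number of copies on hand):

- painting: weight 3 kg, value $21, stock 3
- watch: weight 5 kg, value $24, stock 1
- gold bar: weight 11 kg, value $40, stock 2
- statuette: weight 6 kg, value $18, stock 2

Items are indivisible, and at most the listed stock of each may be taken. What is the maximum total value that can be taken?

Top feasible selections:
- 2×painting + 1×watch + 2×gold bar: weight 33, value 146
- 3×painting + 1×watch + 1×gold bar + 1×statuette: weight 31, value 145
Best: $146.

$146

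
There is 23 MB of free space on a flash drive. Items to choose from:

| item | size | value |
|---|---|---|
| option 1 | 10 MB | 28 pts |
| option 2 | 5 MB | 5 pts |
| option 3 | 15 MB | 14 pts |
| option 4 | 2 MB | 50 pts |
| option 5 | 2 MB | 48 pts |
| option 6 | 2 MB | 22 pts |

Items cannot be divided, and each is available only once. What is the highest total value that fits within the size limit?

153 pts

Check high-value combinations within 23 MB:
- option 1+option 2+option 4+option 5+option 6: size 10+5+2+2+2=21, value 28+5+50+48+22=153
- option 1+option 4+option 5+option 6: size 10+2+2+2=16, value 28+50+48+22=148
- option 3+option 4+option 5+option 6: size 15+2+2+2=21, value 14+50+48+22=134
- option 1+option 2+option 4+option 5: size 10+5+2+2=19, value 28+5+50+48=131
Best: 153 pts.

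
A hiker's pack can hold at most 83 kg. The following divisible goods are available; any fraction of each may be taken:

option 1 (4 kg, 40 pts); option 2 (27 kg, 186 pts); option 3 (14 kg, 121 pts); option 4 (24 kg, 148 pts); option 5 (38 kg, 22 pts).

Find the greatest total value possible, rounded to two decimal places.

Take in order of value per unit:
- option 1 (40/4 per unit): all 4 → value 40, running total 40.00
- option 3 (121/14 per unit): all 14 → value 121, running total 161.00
- option 2 (186/27 per unit): all 27 → value 186, running total 347.00
- option 4 (148/24 per unit): all 24 → value 148, running total 495.00
- option 5 (22/38 per unit): 14 of 38 → value 14×22/38 = 8.1053, running total 503.11
Total 503.11.

503.11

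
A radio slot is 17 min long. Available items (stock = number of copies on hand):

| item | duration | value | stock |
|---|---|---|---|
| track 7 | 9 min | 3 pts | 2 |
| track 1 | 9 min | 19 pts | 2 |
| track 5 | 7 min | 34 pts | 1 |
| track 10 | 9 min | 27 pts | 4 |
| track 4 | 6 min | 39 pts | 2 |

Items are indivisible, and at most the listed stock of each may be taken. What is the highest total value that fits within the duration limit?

78 pts

Best selections within duration 17 and stock limits:
- 2×track 4: duration 12, value 78
- 1×track 5 + 1×track 4: duration 13, value 73
Best: 78 pts.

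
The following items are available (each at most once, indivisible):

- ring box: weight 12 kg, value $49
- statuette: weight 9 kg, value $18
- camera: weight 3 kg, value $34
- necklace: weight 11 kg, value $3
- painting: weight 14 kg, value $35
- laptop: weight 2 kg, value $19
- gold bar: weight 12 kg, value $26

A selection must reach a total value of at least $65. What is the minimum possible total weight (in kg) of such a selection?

14

Subsets with value ≥ 65, sorted by total weight:
- statuette+camera+laptop: weight 14, value 71
- ring box+laptop: weight 14, value 68
- ring box+camera: weight 15, value 83
- ring box+camera+laptop: weight 17, value 102
Minimum weight: 14 kg.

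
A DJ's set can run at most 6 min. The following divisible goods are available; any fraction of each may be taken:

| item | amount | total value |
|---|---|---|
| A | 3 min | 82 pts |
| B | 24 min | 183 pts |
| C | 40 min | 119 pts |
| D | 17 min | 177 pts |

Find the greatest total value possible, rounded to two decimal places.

113.24

Take in order of value per unit:
- A (82/3 per unit): all 3 → value 82, running total 82.00
- D (177/17 per unit): 3 of 17 → value 3×177/17 = 31.2353, running total 113.24
Total 113.24.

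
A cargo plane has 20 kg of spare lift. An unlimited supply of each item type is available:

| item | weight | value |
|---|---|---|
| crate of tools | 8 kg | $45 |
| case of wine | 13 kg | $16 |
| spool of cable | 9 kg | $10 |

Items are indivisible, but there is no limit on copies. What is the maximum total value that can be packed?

Best value-per-unit is crate of tools at 45/8, and filling with it alone uses weight 2×8=16. No mix of the others beats 2×45 = 90.

$90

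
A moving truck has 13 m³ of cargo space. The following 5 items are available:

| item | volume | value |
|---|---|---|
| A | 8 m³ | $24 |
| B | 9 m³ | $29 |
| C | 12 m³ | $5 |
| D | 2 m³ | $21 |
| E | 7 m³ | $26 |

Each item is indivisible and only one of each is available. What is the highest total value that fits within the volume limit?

This is a 0/1 knapsack; check combinations near the capacity.
- B+D: volume 9+2=11, value 29+21=50
- D+E: volume 2+7=9, value 21+26=47
- A+D: volume 8+2=10, value 24+21=45
- B: volume 9, value 29
Best: $50.

$50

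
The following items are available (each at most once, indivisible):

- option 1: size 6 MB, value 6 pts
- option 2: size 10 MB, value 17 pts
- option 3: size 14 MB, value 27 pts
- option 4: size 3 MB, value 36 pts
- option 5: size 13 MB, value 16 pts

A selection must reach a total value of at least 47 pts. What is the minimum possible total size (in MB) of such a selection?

13

Subsets with value ≥ 47, sorted by total size:
- option 2+option 4: size 13, value 53
- option 4+option 5: size 16, value 52
- option 3+option 4: size 17, value 63
Minimum size: 13 MB.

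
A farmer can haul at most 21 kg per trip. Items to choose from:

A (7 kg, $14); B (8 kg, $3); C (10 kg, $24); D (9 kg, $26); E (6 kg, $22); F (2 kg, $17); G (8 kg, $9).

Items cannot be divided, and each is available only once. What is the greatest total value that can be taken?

Check high-value combinations within 21 kg:
- C+D+F: weight 10+9+2=21, value 24+26+17=67
- D+E+F: weight 9+6+2=17, value 26+22+17=65
- C+E+F: weight 10+6+2=18, value 24+22+17=63
- A+D+F: weight 7+9+2=18, value 14+26+17=57
- A+C+F: weight 7+10+2=19, value 14+24+17=55
Best: $67.

$67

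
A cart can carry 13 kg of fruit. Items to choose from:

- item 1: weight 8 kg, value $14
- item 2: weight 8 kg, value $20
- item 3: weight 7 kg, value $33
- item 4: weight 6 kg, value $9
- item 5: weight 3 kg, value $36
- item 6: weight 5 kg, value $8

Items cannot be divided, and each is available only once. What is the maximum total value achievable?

Check high-value combinations within 13 kg:
- item 3+item 5: weight 7+3=10, value 33+36=69
- item 2+item 5: weight 8+3=11, value 20+36=56
- item 1+item 5: weight 8+3=11, value 14+36=50
Best: $69.

$69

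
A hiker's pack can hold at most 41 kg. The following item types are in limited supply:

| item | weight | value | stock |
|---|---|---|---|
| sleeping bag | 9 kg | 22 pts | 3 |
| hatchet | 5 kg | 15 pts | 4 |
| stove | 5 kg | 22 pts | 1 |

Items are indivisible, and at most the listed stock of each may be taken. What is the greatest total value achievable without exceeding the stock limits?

Best selections within weight 41 and stock limits:
- 2×sleeping bag + 3×hatchet + 1×stove: weight 38, value 111
- 1×sleeping bag + 4×hatchet + 1×stove: weight 34, value 104
Best: 111 pts.

111 pts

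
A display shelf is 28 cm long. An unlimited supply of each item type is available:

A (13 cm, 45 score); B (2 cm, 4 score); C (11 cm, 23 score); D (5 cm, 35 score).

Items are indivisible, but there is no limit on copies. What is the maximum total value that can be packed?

Best value-per-unit is D at 35/5; filling with it alone gives 5×35 = 175.
Optimal mix: 1×B + 5×D → length 27, value 179.

179 score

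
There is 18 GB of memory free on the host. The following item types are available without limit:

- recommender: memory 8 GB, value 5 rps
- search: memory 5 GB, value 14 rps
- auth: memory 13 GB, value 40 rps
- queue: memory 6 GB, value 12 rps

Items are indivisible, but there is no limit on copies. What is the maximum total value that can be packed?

Best value-per-unit is auth at 40/13; filling with it alone gives 1×40 = 40.
Optimal mix: 1×search + 1×auth → memory 18, value 54.

54 rps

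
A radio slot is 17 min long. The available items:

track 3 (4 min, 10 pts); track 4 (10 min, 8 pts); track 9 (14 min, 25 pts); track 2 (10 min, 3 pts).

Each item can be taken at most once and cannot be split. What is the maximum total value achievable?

25 pts

This is a 0/1 knapsack; check combinations near the capacity.
- track 9: duration 14, value 25
- track 3+track 4: duration 4+10=14, value 10+8=18
- track 3+track 2: duration 4+10=14, value 10+3=13
- track 3: duration 4, value 10
- track 4: duration 10, value 8
Best: 25 pts.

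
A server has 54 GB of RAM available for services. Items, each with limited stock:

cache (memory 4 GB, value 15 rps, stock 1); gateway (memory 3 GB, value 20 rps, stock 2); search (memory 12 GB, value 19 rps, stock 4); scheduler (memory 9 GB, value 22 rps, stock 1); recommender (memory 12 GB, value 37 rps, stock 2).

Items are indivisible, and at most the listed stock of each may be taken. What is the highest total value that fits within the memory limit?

Best selections within memory 54 and stock limits:
- 2×gateway + 1×search + 1×scheduler + 2×recommender: memory 51, value 155
- 2×gateway + 2×search + 2×recommender: memory 54, value 152
- 1×cache + 2×gateway + 1×scheduler + 2×recommender: memory 43, value 151
- 1×cache + 1×gateway + 1×search + 1×scheduler + 2×recommender: memory 52, value 150
Best: 155 rps.

155 rps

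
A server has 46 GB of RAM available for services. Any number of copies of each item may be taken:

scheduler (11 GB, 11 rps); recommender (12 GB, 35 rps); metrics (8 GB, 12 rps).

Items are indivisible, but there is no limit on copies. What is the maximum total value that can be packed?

117 rps

Best value-per-unit is recommender at 35/12; filling with it alone gives 3×35 = 105.
Optimal mix: 3×recommender + 1×metrics → memory 44, value 117.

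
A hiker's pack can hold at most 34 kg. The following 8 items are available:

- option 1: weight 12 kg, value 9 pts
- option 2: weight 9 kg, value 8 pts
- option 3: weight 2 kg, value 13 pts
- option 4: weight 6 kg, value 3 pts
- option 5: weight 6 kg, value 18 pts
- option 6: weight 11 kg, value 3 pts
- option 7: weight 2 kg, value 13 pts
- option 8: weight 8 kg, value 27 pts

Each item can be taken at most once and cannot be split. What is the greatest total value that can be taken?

Check high-value combinations within 34 kg:
- option 2+option 3+option 4+option 5+option 7+option 8: weight 9+2+6+6+2+8=33, value 8+13+3+18+13+27=82
- option 1+option 3+option 5+option 7+option 8: weight 12+2+6+2+8=30, value 9+13+18+13+27=80
- option 2+option 3+option 5+option 7+option 8: weight 9+2+6+2+8=27, value 8+13+18+13+27=79
- option 3+option 4+option 5+option 7+option 8: weight 2+6+6+2+8=24, value 13+3+18+13+27=74
- option 3+option 5+option 6+option 7+option 8: weight 2+6+11+2+8=29, value 13+18+3+13+27=74
Best: 82 pts.

82 pts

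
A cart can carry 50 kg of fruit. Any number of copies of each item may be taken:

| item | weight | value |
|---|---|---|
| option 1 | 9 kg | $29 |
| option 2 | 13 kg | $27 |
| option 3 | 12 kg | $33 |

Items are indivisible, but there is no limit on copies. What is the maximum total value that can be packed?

Best value-per-unit is option 1 at 29/9; filling with it alone gives 5×29 = 145.
Optimal mix: 4×option 1 + 1×option 3 → weight 48, value 149.

$149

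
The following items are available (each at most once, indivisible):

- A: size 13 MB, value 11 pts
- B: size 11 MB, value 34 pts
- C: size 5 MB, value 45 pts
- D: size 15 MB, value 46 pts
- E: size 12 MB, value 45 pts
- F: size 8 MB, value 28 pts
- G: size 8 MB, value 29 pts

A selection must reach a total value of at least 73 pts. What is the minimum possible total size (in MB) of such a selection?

13

Subsets with value ≥ 73, sorted by total size:
- C+G: size 13, value 74
- C+F: size 13, value 73
- B+C: size 16, value 79
- C+E: size 17, value 90
Minimum size: 13 MB.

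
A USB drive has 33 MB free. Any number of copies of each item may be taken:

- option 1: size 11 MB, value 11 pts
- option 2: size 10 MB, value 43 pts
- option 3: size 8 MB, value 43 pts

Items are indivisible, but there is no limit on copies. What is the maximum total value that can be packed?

Best value-per-unit is option 3 at 43/8, and filling with it alone uses size 4×8=32. No mix of the others beats 4×43 = 172.

172 pts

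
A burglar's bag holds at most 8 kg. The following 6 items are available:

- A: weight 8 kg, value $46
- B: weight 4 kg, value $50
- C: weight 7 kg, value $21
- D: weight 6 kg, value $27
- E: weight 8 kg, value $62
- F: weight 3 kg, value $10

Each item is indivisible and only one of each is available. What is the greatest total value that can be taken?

Check high-value combinations within 8 kg:
- E: weight 8, value 62
- B+F: weight 4+3=7, value 50+10=60
- B: weight 4, value 50
Best: $62.

$62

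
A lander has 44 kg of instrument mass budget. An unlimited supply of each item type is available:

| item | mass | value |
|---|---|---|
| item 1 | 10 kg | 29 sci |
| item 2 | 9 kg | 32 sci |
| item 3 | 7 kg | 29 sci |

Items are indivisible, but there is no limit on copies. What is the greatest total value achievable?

177 sci

Best value-per-unit is item 3 at 29/7; filling with it alone gives 6×29 = 174.
Optimal mix: 1×item 2 + 5×item 3 → mass 44, value 177.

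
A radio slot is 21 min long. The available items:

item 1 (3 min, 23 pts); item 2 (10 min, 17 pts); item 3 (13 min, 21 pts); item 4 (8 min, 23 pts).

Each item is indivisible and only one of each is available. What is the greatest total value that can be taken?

Check high-value combinations within 21 min:
- item 1+item 2+item 4: duration 3+10+8=21, value 23+17+23=63
- item 1+item 4: duration 3+8=11, value 23+23=46
- item 1+item 3: duration 3+13=16, value 23+21=44
Best: 63 pts.

63 pts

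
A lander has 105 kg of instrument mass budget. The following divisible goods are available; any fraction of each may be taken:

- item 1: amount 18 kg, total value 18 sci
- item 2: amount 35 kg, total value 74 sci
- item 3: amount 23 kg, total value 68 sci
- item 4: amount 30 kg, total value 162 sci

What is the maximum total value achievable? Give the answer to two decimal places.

321.00

Take in order of value per unit:
- item 4 (162/30 per unit): all 30 → value 162, running total 162.00
- item 3 (68/23 per unit): all 23 → value 68, running total 230.00
- item 2 (74/35 per unit): all 35 → value 74, running total 304.00
- item 1 (18/18 per unit): 17 of 18 → value 17×18/18 = 17.0000, running total 321.00
Total 321.00.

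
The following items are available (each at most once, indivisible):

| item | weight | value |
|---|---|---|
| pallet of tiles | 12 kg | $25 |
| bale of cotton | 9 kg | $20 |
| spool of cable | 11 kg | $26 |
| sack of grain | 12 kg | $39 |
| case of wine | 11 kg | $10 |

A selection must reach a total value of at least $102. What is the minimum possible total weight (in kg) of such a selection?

Subsets with value ≥ 102, sorted by total weight:
- pallet of tiles+bale of cotton+spool of cable+sack of grain: weight 44, value 110
- pallet of tiles+bale of cotton+spool of cable+sack of grain+case of wine: weight 55, value 120
Minimum weight: 44 kg.

44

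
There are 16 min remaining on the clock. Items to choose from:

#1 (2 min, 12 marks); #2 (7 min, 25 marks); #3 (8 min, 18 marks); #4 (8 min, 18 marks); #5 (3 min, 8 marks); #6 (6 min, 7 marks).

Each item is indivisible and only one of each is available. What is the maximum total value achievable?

45 marks

This is a 0/1 knapsack; check combinations near the capacity.
- #1+#2+#5: time 2+7+3=12, value 12+25+8=45
- #1+#2+#6: time 2+7+6=15, value 12+25+7=44
- #2+#3: time 7+8=15, value 25+18=43
- #2+#4: time 7+8=15, value 25+18=43
Best: 45 marks.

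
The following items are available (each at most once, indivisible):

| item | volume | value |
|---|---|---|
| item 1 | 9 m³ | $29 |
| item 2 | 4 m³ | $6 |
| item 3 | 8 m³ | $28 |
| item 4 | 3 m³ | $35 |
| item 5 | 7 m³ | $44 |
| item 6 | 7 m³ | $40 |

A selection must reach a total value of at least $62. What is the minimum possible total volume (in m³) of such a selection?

10

Subsets with value ≥ 62, sorted by total volume:
- item 4+item 5: volume 10, value 79
- item 4+item 6: volume 10, value 75
Minimum volume: 10 m³.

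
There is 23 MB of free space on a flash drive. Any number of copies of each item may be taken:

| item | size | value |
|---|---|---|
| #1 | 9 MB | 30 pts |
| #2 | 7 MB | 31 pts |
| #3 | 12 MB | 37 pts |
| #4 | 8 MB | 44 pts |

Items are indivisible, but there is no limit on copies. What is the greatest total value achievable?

Best value-per-unit is #4 at 44/8; filling with it alone gives 2×44 = 88.
Optimal mix: 1×#2 + 2×#4 → size 23, value 119.

119 pts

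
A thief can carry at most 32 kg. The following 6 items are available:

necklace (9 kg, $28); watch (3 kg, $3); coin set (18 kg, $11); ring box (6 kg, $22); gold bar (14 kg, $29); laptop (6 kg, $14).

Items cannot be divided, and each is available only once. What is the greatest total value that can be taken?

$82

Check high-value combinations within 32 kg:
- necklace+watch+ring box+gold bar: weight 9+3+6+14=32, value 28+3+22+29=82
- necklace+ring box+gold bar: weight 9+6+14=29, value 28+22+29=79
- necklace+watch+gold bar+laptop: weight 9+3+14+6=32, value 28+3+29+14=74
- necklace+gold bar+laptop: weight 9+14+6=29, value 28+29+14=71
Best: $82.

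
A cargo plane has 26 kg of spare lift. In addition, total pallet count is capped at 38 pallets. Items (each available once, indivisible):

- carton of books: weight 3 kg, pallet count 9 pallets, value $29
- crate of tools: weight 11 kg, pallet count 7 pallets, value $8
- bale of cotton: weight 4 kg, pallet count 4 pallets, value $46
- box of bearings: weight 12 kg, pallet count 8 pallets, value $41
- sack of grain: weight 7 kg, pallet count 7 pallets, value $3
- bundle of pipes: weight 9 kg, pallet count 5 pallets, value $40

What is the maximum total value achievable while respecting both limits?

$127

Feasible sets respecting both limits:
- bale of cotton+box of bearings+bundle of pipes: weight 25, pallet count 17, value 127
- carton of books+bale of cotton+box of bearings+sack of grain: weight 26, pallet count 28, value 119
- carton of books+bale of cotton+sack of grain+bundle of pipes: weight 23, pallet count 25, value 118
- carton of books+bale of cotton+box of bearings: weight 19, pallet count 21, value 116
Best: $127.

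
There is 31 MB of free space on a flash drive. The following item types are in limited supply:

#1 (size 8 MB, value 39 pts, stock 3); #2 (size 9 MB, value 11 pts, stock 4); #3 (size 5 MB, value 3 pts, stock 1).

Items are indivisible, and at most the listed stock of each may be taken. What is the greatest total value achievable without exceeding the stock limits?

120 pts

Best selections within size 31 and stock limits:
- 3×#1 + 1×#3: size 29, value 120
- 3×#1: size 24, value 117
- 2×#1 + 1×#2 + 1×#3: size 30, value 92
Best: 120 pts.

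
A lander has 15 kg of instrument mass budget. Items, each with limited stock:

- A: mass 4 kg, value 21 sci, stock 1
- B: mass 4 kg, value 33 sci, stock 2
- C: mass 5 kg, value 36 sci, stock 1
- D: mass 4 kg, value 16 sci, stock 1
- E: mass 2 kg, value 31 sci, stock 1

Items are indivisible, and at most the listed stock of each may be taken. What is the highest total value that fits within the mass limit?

Best selections within mass 15 and stock limits:
- 2×B + 1×C + 1×E: mass 15, value 133
- 1×A + 1×B + 1×C + 1×E: mass 15, value 121
- 1×A + 2×B + 1×E: mass 14, value 118
- 1×B + 1×C + 1×D + 1×E: mass 15, value 116
Best: 133 sci.

133 sci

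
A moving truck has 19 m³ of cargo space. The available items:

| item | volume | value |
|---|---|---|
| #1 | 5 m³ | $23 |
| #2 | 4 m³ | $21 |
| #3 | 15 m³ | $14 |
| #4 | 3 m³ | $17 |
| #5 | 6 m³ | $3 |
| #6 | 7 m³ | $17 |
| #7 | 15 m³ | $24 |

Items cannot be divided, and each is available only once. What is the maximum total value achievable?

$78

Check high-value combinations within 19 m³:
- #1+#2+#4+#6: volume 5+4+3+7=19, value 23+21+17+17=78
- #1+#2+#4+#5: volume 5+4+3+6=18, value 23+21+17+3=64
- #1+#2+#4: volume 5+4+3=12, value 23+21+17=61
- #1+#2+#6: volume 5+4+7=16, value 23+21+17=61
- #1+#4+#6: volume 5+3+7=15, value 23+17+17=57
Best: $78.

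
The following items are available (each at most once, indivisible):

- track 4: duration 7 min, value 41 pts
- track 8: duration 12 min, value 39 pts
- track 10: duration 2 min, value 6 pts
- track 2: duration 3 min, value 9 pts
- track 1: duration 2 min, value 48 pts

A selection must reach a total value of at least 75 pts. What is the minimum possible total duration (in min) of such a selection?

Subsets with value ≥ 75, sorted by total duration:
- track 4+track 1: duration 9, value 89
- track 4+track 10+track 1: duration 11, value 95
- track 4+track 2+track 1: duration 12, value 98
- track 4+track 10+track 2+track 1: duration 14, value 104
Minimum duration: 9 min.

9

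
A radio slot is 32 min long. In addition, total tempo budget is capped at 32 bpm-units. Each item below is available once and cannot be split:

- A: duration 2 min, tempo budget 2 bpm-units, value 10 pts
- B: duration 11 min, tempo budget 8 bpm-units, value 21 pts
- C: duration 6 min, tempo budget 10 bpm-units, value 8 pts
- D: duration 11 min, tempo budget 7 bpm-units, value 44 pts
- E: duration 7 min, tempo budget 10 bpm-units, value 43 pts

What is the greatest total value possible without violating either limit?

118 pts

Feasible sets respecting both limits:
- A+B+D+E: duration 31, tempo budget 27, value 118
- B+D+E: duration 29, tempo budget 25, value 108
- A+C+D+E: duration 26, tempo budget 29, value 105
- A+D+E: duration 20, tempo budget 19, value 97
Best: 118 pts.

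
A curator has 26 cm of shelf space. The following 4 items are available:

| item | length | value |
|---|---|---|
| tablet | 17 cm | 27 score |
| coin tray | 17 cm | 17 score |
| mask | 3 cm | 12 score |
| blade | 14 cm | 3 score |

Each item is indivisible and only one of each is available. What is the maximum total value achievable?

Check high-value combinations within 26 cm:
- tablet+mask: length 17+3=20, value 27+12=39
- coin tray+mask: length 17+3=20, value 17+12=29
- tablet: length 17, value 27
- coin tray: length 17, value 17
Best: 39 score.

39 score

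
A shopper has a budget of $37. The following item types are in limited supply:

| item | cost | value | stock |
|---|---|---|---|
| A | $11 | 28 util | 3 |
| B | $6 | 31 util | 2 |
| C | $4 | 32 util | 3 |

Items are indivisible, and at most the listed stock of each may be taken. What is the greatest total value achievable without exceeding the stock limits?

186 util

Best selections within cost 37 and stock limits:
- 1×A + 2×B + 3×C: cost 35, value 186
- 2×B + 3×C: cost 24, value 158
- 1×A + 1×B + 3×C: cost 29, value 155
- 1×A + 2×B + 2×C: cost 31, value 154
Best: 186 util.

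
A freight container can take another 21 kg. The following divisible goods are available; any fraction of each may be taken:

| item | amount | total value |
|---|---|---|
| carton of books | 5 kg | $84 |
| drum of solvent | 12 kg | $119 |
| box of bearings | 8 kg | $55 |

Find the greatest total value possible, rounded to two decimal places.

Take in order of value per unit:
- carton of books (84/5 per unit): all 5 → value 84, running total 84.00
- drum of solvent (119/12 per unit): all 12 → value 119, running total 203.00
- box of bearings (55/8 per unit): 4 of 8 → value 4×55/8 = 27.5000, running total 230.50
Total 230.50.

230.50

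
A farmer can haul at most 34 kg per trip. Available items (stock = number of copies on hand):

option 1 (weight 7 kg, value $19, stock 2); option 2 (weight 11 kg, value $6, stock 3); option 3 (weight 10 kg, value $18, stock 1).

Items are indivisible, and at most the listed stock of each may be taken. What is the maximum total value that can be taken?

$56

Top feasible selections:
- 2×option 1 + 1×option 3: weight 24, value 56
- 2×option 1 + 1×option 2: weight 25, value 44
- 1×option 1 + 1×option 2 + 1×option 3: weight 28, value 43
- 2×option 1: weight 14, value 38
Best: $56.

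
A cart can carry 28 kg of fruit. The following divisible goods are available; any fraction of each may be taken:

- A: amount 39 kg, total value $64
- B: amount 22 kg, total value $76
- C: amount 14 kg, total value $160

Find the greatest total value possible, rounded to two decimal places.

Take in order of value per unit:
- C (160/14 per unit): all 14 → value 160, running total 160.00
- B (76/22 per unit): 14 of 22 → value 14×76/22 = 48.3636, running total 208.36
Total 208.36.

208.36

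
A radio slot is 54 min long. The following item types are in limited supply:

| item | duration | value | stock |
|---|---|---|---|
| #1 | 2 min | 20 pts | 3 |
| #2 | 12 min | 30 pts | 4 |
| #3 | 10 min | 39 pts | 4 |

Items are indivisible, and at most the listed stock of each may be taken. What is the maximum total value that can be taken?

216 pts

Best selections within duration 54 and stock limits:
- 3×#1 + 4×#3: duration 46, value 216
- 3×#1 + 1×#2 + 3×#3: duration 48, value 207
- 1×#1 + 1×#2 + 4×#3: duration 54, value 206
Best: 216 pts.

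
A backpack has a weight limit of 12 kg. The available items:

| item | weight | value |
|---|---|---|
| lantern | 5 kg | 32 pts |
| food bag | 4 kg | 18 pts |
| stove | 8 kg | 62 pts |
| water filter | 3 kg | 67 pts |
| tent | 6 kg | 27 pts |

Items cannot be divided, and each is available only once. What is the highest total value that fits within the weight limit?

129 pts

Check high-value combinations within 12 kg:
- stove+water filter: weight 8+3=11, value 62+67=129
- lantern+food bag+water filter: weight 5+4+3=12, value 32+18+67=117
- lantern+water filter: weight 5+3=8, value 32+67=99
- water filter+tent: weight 3+6=9, value 67+27=94
- food bag+water filter: weight 4+3=7, value 18+67=85
Best: 129 pts.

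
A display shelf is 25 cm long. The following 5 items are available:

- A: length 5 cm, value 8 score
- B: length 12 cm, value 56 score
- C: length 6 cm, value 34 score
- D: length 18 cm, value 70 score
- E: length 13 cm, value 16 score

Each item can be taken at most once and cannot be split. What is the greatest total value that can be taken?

104 score

This is a 0/1 knapsack; check combinations near the capacity.
- C+D: length 6+18=24, value 34+70=104
- A+B+C: length 5+12+6=23, value 8+56+34=98
- B+C: length 12+6=18, value 56+34=90
Best: 104 score.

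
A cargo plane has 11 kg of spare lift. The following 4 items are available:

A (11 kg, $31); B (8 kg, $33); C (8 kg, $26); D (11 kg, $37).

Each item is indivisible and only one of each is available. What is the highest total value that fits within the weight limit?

$37

Check high-value combinations within 11 kg:
- D: weight 11, value 37
- B: weight 8, value 33
- A: weight 11, value 31
- C: weight 8, value 26
Best: $37.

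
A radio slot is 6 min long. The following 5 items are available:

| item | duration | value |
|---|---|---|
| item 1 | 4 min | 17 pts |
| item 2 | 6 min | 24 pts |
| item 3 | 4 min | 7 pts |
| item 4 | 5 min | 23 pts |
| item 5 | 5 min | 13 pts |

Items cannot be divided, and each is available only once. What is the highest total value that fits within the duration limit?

Check high-value combinations within 6 min:
- item 2: duration 6, value 24
- item 4: duration 5, value 23
- item 1: duration 4, value 17
Best: 24 pts.

24 pts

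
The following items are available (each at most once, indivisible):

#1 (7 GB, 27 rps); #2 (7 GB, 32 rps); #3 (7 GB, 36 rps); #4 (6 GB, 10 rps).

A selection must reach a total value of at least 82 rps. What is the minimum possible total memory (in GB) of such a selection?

Subsets with value ≥ 82, sorted by total memory:
- #1+#2+#3: memory 21, value 95
- #1+#2+#3+#4: memory 27, value 105
Minimum memory: 21 GB.

21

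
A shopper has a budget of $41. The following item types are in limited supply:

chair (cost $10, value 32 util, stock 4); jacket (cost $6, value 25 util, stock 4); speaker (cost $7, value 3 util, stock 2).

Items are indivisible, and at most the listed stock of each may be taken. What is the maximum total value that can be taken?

Top feasible selections:
- 2×chair + 3×jacket: cost 38, value 139
- 1×chair + 4×jacket + 1×speaker: cost 41, value 135
- 1×chair + 4×jacket: cost 34, value 132
Best: 139 util.

139 util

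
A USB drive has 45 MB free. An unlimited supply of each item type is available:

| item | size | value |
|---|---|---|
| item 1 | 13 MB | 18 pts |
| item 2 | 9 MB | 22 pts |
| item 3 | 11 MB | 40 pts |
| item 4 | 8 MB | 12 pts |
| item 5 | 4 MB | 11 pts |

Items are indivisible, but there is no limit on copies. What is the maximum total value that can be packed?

Best value-per-unit is item 3 at 40/11, and filling with it alone uses size 4×11=44. No mix of the others beats 4×40 = 160.

160 pts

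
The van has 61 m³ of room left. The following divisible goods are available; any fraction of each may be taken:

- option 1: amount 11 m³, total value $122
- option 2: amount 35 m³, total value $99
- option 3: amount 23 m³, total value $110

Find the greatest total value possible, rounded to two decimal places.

Take in order of value per unit:
- option 1 (122/11 per unit): all 11 → value 122, running total 122.00
- option 3 (110/23 per unit): all 23 → value 110, running total 232.00
- option 2 (99/35 per unit): 27 of 35 → value 27×99/35 = 76.3714, running total 308.37
Total 308.37.

308.37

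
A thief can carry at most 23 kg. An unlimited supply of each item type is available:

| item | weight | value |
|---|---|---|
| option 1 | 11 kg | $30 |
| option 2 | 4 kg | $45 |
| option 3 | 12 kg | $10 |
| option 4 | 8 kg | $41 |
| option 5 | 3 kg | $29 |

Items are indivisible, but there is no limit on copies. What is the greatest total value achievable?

Best value-per-unit is option 2 at 45/4; filling with it alone gives 5×45 = 225.
Optimal mix: 5×option 2 + 1×option 5 → weight 23, value 254.

$254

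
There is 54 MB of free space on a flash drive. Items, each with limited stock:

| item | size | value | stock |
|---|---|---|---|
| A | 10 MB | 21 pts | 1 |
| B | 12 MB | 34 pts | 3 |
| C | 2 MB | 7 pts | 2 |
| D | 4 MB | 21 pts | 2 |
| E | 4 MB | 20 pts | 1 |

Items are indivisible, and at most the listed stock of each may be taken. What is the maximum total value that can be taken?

178 pts

Top feasible selections:
- 3×B + 2×C + 2×D + 1×E: size 52, value 178
- 3×B + 1×C + 2×D + 1×E: size 50, value 171
Best: 178 pts.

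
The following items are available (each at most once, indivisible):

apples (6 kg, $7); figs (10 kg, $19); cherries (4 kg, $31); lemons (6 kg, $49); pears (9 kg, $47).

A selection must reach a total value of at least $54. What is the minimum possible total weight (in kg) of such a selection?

Subsets with value ≥ 54, sorted by total weight:
- cherries+lemons: weight 10, value 80
- apples+lemons: weight 12, value 56
- cherries+pears: weight 13, value 78
- lemons+pears: weight 15, value 96
Minimum weight: 10 kg.

10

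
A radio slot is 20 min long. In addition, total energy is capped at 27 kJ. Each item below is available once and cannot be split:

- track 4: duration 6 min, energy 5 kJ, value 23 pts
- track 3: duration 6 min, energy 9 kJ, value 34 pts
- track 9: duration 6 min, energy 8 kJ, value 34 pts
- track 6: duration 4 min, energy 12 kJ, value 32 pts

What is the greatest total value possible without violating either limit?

91 pts

Feasible sets respecting both limits:
- track 4+track 3+track 9: duration 18, energy 22, value 91
- track 4+track 3+track 6: duration 16, energy 26, value 89
- track 4+track 9+track 6: duration 16, energy 25, value 89
Best: 91 pts.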